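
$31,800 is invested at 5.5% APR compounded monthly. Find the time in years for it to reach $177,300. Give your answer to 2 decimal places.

31.31 years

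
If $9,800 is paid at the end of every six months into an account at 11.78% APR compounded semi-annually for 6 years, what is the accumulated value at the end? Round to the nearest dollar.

$164,268

Periodic rate i = 0.1178/2 = 0.0589; n = 6 × 2 = 12 periods.
FV = PMT · [(1+i)^n − 1] / i = 9800 · 16.761994 = 164,267.5425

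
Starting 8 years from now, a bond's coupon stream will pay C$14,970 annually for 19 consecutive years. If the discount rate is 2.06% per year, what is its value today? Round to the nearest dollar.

Value one period before first payment (t=7): 14970 × [1 − (1+0.0206)^(−19)] / 0.0206 = 14970 × 15.592047 = 233,412.9449
PV₀ = 233,412.9449 / (1+0.0206)^7 = 233,412.9449 / 1.153424 = 202,365.2743

C$202,365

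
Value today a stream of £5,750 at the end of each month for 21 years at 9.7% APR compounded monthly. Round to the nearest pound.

£617,805

Periodic rate i = 0.097/12 = 0.00808333; n = 21 × 12 = 252 periods.
Annuity factor a(252|0.00808333) = 107.444321; PV = 5750 × 107.444321 = 617,804.8429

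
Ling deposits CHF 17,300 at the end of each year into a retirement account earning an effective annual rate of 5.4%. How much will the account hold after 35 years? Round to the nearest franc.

Accumulation factor s(35|0.054) = 98.169864; FV = 17300 × 98.169864 = 1,698,338.6517

CHF 1,698,339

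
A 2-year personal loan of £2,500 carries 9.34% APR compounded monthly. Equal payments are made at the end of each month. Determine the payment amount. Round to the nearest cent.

Periodic rate i = 0.0934/12 = 0.00778333; n = 2 × 12 = 24 periods.
PMT = 2500 / ( [1 − (1+0.00778333)^(−24)] / 0.00778333 ) = 2500 / 21.814581 = 114.6022

£114.60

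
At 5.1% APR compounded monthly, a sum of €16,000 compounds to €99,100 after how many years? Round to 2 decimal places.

Periodic rate i = 0.051/12 = 0.00425.
n = ln(99100/16000) / ln(1+0.00425) = ln(6.19375) / 0.004241 = 429.9795 months
= 429.9795/12 years

35.83 years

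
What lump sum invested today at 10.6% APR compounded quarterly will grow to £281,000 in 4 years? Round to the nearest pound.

With 4 periods per year: i = 0.0265, n = 16.
PV = FV·(1+i)^(−n) = 281,000 × 0.658047 = 184,911.1334

£184,911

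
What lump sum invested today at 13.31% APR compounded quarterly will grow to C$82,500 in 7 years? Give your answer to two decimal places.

C$32,991.96

Periodic rate i = 0.1331/4 = 0.033275; n = 7 × 4 = 28 periods.
Discount factor = (1+0.033275)^(−28) = 0.399903; PV = 82,500 × 0.399903 = 32,991.9616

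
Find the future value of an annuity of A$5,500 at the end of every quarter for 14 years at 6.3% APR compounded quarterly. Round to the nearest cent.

i = 0.063/4 = 0.01575 per quarter; n = 14·4 = 56.
FV = 5500 × [(1+0.01575)^56 − 1] / 0.01575 = 5500 × 88.836721 = 488,601.9677

A$488,601.97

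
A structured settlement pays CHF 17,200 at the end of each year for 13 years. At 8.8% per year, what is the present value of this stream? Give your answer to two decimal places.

PV = 17200 × [1 − (1+0.088)^(−13)] / 0.088 = 17200 × 7.567501 = 130,161.0175

CHF 130,161.02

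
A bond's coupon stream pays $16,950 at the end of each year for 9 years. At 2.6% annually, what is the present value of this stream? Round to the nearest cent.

PV = PMT · [1 − (1+i)^(−n)] / i = 16950 · 7.933394 = 134,471.0320

$134,471.03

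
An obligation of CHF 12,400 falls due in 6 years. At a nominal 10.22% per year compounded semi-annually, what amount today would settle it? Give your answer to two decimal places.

CHF 6,818.57

i = 0.1022/2 = 0.0511 per half-year; n = 6·2 = 12.
Discount factor = (1+0.0511)^(−12) = 0.549885; PV = 12,400 × 0.549885 = 6,818.5692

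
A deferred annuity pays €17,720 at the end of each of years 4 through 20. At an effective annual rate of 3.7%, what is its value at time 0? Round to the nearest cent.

Value one period before first payment (t=3): 17720 × [1 − (1+0.037)^(−17)] / 0.037 = 17720 × 12.453676 = 220,679.1438
Discount back 3 years: 220,679.1438 × (1+0.037)^(−3) = 220,679.1438 × 0.896734 = 197,890.5343

€197,890.53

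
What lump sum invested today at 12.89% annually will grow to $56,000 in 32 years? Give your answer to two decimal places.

Discount factor = (1+0.1289)^(−32) = 0.020655; PV = 56,000 × 0.020655 = 1,156.6791

$1,156.68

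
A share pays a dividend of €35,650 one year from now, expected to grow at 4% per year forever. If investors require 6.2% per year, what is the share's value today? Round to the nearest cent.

€1,620,454.55

PV = D₁/(r − g) = 35650/(0.062 − 0.04) = 1,620,454.5455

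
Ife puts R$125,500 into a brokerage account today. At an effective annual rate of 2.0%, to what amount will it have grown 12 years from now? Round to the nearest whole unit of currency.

R$159,164

FV = 125,500 × (1 + 0.02)^12 = 159,164.3452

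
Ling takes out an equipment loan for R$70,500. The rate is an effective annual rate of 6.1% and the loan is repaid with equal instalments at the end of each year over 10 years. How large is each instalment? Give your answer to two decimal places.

PMT = 70500 / ( [1 − (1+0.061)^(−10)] / 0.061 ) = 70500 / 7.325342 = 9,624.1239

R$9,624.12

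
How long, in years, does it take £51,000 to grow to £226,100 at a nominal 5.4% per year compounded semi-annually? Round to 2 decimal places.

27.95 years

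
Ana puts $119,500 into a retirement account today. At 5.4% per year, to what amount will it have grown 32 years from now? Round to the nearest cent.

$643,083.63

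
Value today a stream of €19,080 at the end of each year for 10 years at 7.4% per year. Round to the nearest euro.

Annuity factor a(10|0.074) = 6.895533; PV = 19080 × 6.895533 = 131,566.7747

€131,567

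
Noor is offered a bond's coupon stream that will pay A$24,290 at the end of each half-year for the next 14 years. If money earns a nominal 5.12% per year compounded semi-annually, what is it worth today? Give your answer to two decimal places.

A$481,304.88

With 2 periods per year: i = 0.0256, n = 28.
PV = 24290 × [1 − (1+0.0256)^(−28)] / 0.0256 = 24290 × 19.814939 = 481,304.8800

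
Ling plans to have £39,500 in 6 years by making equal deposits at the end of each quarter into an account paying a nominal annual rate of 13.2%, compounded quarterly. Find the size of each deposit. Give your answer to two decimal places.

With 4 periods per year: i = 0.033, n = 24.
PMT = 39500 / ( [(1+0.033)^24 − 1] / 0.033 ) = 39500 / 35.750157 = 1,104.8903

£1,104.89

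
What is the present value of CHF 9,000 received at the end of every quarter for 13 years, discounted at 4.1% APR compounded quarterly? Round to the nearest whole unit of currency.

CHF 361,373

Periodic rate i = 0.041/4 = 0.01025; n = 13 × 4 = 52 periods.
Annuity factor a(52|0.01025) = 40.152573; PV = 9000 × 40.152573 = 361,373.1595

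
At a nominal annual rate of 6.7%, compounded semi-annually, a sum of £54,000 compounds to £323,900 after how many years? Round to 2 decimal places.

Periodic rate i = 0.067/2 = 0.0335.
(1+i)^n = 323900/54000 = 5.99815, so n = ln 5.99815 / ln 1.0335 = 54.3669 half-years
= 54.3669/2 years

27.18 years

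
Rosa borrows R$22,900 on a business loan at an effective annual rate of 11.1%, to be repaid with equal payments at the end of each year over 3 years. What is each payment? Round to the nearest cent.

R$9,387.28

Annuity-PV factor = 2.439471; PMT = 22900 / 2.439471 = 9,387.2820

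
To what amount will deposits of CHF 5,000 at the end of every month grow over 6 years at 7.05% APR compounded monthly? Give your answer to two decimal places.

CHF 446,507.27

With 12 periods per year: i = 0.005875, n = 72.
FV = PMT · [(1+i)^n − 1] / i = 5000 · 89.301455 = 446,507.2741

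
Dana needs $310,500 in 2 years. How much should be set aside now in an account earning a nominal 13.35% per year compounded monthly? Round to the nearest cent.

$238,092.24

i = 0.1335/12 = 0.011125 per month; n = 2·12 = 24.
Discount factor = (1+0.011125)^(−24) = 0.766803; PV = 310,500 × 0.766803 = 238,092.2408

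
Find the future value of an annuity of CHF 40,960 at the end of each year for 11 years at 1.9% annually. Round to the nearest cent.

Accumulation factor s(11|0.019) = 12.106890; FV = 40960 × 12.106890 = 495,898.2078

CHF 495,898.21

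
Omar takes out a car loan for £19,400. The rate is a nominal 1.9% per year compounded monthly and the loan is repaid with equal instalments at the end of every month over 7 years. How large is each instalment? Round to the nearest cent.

£246.83

i = 0.019/12 = 0.00158333 per month; n = 7·12 = 84.
Annuity-PV factor = 78.595466; PMT = 19400 / 78.595466 = 246.8336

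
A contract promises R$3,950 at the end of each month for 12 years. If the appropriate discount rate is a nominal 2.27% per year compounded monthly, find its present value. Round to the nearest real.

R$497,500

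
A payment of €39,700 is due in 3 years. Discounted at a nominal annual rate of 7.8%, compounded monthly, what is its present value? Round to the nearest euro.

€31,441

Periodic rate i = 0.078/12 = 0.0065; n = 3 × 12 = 36 periods.
PV = 39,700 / (1 + 0.0065)^36 = 39,700 / 1.262688 = 31,440.8627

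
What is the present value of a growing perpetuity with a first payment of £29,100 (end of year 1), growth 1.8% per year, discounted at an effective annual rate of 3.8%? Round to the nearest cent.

£1,455,000.00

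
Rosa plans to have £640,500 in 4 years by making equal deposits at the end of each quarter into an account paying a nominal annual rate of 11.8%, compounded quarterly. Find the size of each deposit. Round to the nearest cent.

With 4 periods per year: i = 0.0295, n = 16.
FV-annuity factor = 20.077558; PMT = 640500 / 20.077558 = 31,901.2892

£31,901.29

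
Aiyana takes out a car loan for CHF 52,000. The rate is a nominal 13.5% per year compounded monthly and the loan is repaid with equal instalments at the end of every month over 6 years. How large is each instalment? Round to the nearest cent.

CHF 1,057.63

Periodic rate i = 0.135/12 = 0.01125; n = 6 × 12 = 72 periods.
Annuity-PV factor = 49.166717; PMT = 52000 / 49.166717 = 1,057.6260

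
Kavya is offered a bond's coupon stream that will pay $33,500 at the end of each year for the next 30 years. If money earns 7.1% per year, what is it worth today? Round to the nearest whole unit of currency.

Annuity factor a(30|0.071) = 12.285398; PV = 33500 × 12.285398 = 411,560.8274

$411,561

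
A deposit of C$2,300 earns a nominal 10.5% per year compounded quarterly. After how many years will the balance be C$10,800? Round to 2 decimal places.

Periodic rate i = 0.105/4 = 0.02625.
(1+i)^n = 10800/2300 = 4.69565, so n = ln 4.69565 / ln 1.02625 = 59.6895 quarters
= 59.6895/4 years

14.92 years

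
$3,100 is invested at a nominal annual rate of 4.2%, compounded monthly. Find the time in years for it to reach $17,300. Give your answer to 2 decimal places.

Periodic rate i = 0.042/12 = 0.0035.
(1+i)^n = 17300/3100 = 5.58065, so n = ln 5.58065 / ln 1.0035 = 492.0890 months
= 492.0890/12 years

41.01 years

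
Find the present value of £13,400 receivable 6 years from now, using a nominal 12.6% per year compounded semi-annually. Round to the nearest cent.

With 2 periods per year: i = 0.063, n = 12.
PV = FV·(1+i)^(−n) = 13,400 × 0.480398 = 6,437.3278

£6,437.33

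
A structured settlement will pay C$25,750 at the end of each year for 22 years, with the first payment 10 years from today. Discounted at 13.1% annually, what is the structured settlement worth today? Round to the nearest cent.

C$60,587.83

Value one period before first payment (t=9): 25750 × [1 − (1+0.131)^(−22)] / 0.131 = 25750 × 7.124783 = 183,463.1560
PV₀ = 183,463.1560 / (1+0.131)^9 = 183,463.1560 / 3.028053 = 60,587.8324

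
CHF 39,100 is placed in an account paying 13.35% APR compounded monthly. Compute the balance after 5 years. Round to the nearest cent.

CHF 75,939.49

i = 0.1335/12 = 0.011125 per month; n = 5·12 = 60.
FV = PV·(1+i)^n = 39,100 × 1.942186 = 75,939.4877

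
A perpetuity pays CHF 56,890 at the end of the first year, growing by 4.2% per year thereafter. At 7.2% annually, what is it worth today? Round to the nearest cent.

CHF 1,896,333.33

PV = PMT / (i − g) = 56890 / (0.072 − 0.042) = 56890 / 0.030000 = 1,896,333.3333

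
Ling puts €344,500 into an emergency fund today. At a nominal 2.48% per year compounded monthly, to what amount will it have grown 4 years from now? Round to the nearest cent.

i = 0.0248/12 = 0.00206667 per month; n = 4·12 = 48.
FV = PV·(1+i)^n = 344,500 × 1.104174 = 380,387.9773

€380,387.98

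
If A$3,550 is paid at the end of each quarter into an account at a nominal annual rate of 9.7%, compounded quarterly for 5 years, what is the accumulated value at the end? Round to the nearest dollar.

With 4 periods per year: i = 0.02425, n = 20.
FV = 3550 × [(1+0.02425)^20 − 1] / 0.02425 = 3550 × 25.352686 = 90,002.0369

A$90,002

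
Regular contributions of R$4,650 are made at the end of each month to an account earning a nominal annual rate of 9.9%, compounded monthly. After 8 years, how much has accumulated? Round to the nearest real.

With 12 periods per year: i = 0.00825, n = 96.
FV = PMT · [(1+i)^n − 1] / i = 4650 · 145.532823 = 676,727.6269

R$676,728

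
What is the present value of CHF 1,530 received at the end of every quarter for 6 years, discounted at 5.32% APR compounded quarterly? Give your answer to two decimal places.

With 4 periods per year: i = 0.0133, n = 24.
PV = PMT · [1 − (1+i)^(−n)] / i = 1530 · 20.431513 = 31,260.2156

CHF 31,260.22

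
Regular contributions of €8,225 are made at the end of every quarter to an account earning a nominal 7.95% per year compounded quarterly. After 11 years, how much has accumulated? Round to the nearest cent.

€569,935.39

Periodic rate i = 0.0795/4 = 0.019875; n = 11 × 4 = 44 periods.
FV = 8225 × [(1+0.019875)^44 − 1] / 0.019875 = 8225 × 69.293057 = 569,935.3901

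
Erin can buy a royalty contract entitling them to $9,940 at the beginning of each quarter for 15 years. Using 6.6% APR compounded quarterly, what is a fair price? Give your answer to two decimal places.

$382,978.28

Periodic rate i = 0.066/4 = 0.0165; n = 15 × 4 = 60 periods.
Annuity factor a(60|0.0165) × (1+i) = 38.529002; PV = 9940 × 38.529002 = 382,978.2760
Payments are at the start of each period, so multiply by (1+i).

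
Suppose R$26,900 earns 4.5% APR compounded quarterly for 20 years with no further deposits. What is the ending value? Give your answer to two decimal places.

Periodic rate i = 0.045/4 = 0.01125; n = 20 × 4 = 80 periods.
26,900 × (1+0.01125)^80 = 26,900 × 2.447275 = 65,831.6969

R$65,831.70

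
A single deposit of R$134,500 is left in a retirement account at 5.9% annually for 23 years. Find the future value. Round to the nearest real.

FV = 134,500 × (1 + 0.059)^23 = 502,723.7082

R$502,724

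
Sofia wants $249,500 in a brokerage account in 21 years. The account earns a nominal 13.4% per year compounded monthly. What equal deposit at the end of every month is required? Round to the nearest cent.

With 12 periods per year: i = 0.0111667, n = 252.
PMT = 249500 / ( [(1+0.0111667)^252 − 1] / 0.0111667 ) = 249500 / 1380.754937 = 180.6982

$180.70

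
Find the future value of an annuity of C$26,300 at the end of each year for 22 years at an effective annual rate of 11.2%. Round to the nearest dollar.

Accumulation factor s(22|0.112) = 83.347118; FV = 26300 × 83.347118 = 2,192,029.1926

C$2,192,029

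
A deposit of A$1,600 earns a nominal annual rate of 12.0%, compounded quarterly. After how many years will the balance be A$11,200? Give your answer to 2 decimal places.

Periodic rate i = 0.12/4 = 0.03.
(1+i)^n = 11200/1600 = 7.00000, so n = ln 7.00000 / ln 1.03 = 65.8318 quarters
= 65.8318/4 years

16.46 years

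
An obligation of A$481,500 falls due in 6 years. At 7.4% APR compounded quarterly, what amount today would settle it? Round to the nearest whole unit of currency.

A$310,121

i = 0.074/4 = 0.0185 per quarter; n = 6·4 = 24.
Discount factor = (1+0.0185)^(−24) = 0.644073; PV = 481,500 × 0.644073 = 310,121.2254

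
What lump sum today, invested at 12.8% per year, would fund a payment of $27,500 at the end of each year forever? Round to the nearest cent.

$214,843.75

PV = C/r = 27500/0.128 = 214,843.7500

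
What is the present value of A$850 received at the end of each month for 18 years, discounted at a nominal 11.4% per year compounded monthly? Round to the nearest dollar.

A$77,866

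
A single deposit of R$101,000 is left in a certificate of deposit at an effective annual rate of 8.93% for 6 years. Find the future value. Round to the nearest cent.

101,000 × (1+0.0893)^6 = 101,000 × 1.670648 = 168,735.4739

R$168,735.47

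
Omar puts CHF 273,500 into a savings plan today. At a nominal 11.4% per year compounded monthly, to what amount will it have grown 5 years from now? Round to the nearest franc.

CHF 482,322

Periodic rate i = 0.114/12 = 0.0095; n = 5 × 12 = 60 periods.
FV = PV·(1+i)^n = 273,500 × 1.763516 = 482,321.6177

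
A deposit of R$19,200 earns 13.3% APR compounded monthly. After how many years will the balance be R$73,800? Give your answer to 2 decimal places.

Periodic rate i = 0.133/12 = 0.0110833.
n = ln(73800/19200) / ln(1+0.0110833) = ln(3.84375) / 0.011022 = 122.1561 months
= 122.1561/12 years

10.18 years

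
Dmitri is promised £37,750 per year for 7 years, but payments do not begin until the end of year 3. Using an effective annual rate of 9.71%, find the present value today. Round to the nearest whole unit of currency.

£154,160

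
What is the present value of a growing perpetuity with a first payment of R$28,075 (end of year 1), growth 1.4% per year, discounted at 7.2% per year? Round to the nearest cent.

PV = PMT / (i − g) = 28075 / (0.072 − 0.014) = 28075 / 0.058000 = 484,051.7241

R$484,051.72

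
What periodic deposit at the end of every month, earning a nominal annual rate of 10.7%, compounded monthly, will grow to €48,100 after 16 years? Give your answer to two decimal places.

€95.35

With 12 periods per year: i = 0.00891667, n = 192.
FV-annuity factor = 504.465872; PMT = 48100 / 504.465872 = 95.3484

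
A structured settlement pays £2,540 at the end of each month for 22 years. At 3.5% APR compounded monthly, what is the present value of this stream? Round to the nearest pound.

Periodic rate i = 0.035/12 = 0.00291667; n = 22 × 12 = 264 periods.
PV = 2540 × [1 − (1+0.00291667)^(−264)] / 0.00291667 = 2540 × 183.931791 = 467,186.7498

£467,187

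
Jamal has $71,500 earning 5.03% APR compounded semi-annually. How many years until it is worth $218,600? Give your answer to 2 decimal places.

22.50 years

Periodic rate i = 0.0503/2 = 0.02515.
n = ln(218600/71500) / ln(1+0.02515) = ln(3.05734) / 0.024839 = 44.9917 half-years
= 44.9917/2 years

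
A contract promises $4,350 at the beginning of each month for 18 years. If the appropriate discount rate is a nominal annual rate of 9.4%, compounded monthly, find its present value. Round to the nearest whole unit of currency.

$455,924

i = 0.094/12 = 0.00783333 per month; n = 18·12 = 216.
PV = PMT · [1 − (1+i)^(−n)] / i × (1+i) = 4350 · 104.810091 = 455,923.8965
(annuity-due: payments at period start, so ×(1+i).)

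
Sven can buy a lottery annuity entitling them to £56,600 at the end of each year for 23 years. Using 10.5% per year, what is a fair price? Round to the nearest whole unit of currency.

£484,811

PV = PMT · [1 − (1+i)^(−n)] / i = 56600 · 8.565561 = 484,810.7342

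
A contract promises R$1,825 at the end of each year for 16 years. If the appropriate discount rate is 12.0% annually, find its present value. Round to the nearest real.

Annuity factor a(16|0.12) = 6.973986; PV = 1825 × 6.973986 = 12,727.5247

R$12,728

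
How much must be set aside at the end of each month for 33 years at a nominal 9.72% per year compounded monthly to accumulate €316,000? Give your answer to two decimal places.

€109.37

Periodic rate i = 0.0972/12 = 0.0081; n = 33 × 12 = 396 periods.
FV-annuity factor = 2889.177529; PMT = 316000 / 2889.177529 = 109.3737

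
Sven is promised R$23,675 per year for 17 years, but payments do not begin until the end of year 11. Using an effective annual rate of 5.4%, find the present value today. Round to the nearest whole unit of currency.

R$153,139

PV at t=10 (ordinary 17-year annuity): 23675 × a(17|0.054) = 23675 × 10.944683 = 259,115.3758
PV₀ = 259,115.3758 / (1+0.054)^10 = 259,115.3758 / 1.692022 = 153,139.4475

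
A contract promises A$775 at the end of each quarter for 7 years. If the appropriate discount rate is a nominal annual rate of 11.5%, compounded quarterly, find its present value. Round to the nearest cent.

A$14,766.96

With 4 periods per year: i = 0.02875, n = 28.
PV = 775 × [1 − (1+0.02875)^(−28)] / 0.02875 = 775 × 19.054142 = 14,766.9597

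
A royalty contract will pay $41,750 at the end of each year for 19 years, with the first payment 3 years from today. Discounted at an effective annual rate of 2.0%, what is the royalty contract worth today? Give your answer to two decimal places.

$629,157.81

PV at t=2 (ordinary 19-year annuity): 41750 × a(19|0.02) = 41750 × 15.678462 = 654,575.7890
PV₀ = 654,575.7890 / (1+0.02)^2 = 654,575.7890 / 1.040400 = 629,157.8133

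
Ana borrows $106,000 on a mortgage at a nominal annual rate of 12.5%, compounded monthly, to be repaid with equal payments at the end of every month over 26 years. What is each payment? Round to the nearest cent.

i = 0.125/12 = 0.0104167 per month; n = 26·12 = 312.
PMT = 106000 / ( [1 − (1+0.0104167)^(−312)] / 0.0104167 ) = 106000 / 92.214573 = 1,149.4929

$1,149.49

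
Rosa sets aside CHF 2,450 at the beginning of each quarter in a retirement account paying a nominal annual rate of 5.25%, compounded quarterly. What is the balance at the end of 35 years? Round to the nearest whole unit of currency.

CHF 984,576

i = 0.0525/4 = 0.013125 per quarter; n = 35·4 = 140.
Accumulation factor s(140|0.013125) × (1+i) = 401.867667; FV = 2450 × 401.867667 = 984,575.7848
(annuity-due: payments at period start, so ×(1+i).)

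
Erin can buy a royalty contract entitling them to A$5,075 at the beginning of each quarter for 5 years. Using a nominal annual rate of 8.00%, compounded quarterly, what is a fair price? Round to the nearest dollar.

A$84,643

i = 0.08/4 = 0.02 per quarter; n = 5·4 = 20.
PV = PMT · [1 − (1+i)^(−n)] / i × (1+i) = 5075 · 16.678462 = 84,643.1947
(Beginning-of-period payments → annuity-due factor ×(1+i).)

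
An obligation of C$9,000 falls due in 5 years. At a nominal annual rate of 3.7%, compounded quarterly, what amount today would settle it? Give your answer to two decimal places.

With 4 periods per year: i = 0.00925, n = 20.
PV = 9,000 / (1 + 0.00925)^20 = 9,000 / 1.202196 = 7,486.3021

C$7,486.30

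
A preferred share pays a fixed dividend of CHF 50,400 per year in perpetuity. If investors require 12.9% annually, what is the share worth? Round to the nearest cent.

PV = C/r = 50400/0.129 = 390,697.6744

CHF 390,697.67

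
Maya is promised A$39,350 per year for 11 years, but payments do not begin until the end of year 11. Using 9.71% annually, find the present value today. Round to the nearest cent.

Value one period before first payment (t=10): 39350 × [1 − (1+0.0971)^(−11)] / 0.0971 = 39350 × 6.582689 = 259,028.8286
PV₀ = 259,028.8286 / (1+0.0971)^10 = 259,028.8286 / 2.526168 = 102,538.2618

A$102,538.26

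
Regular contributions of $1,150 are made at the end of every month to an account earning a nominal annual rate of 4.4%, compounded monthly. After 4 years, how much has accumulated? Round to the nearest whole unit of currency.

With 12 periods per year: i = 0.00366667, n = 48.
FV = PMT · [(1+i)^n − 1] / i = 1150 · 52.378445 = 60,235.2118

$60,235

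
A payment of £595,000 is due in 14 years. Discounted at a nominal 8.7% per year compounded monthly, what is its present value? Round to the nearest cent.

£176,788.73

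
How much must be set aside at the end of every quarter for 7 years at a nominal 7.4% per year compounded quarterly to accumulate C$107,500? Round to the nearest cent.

C$2,965.01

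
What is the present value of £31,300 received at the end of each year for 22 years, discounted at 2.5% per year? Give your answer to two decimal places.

£524,757.43

PV = 31300 × [1 − (1+0.025)^(−22)] / 0.025 = 31300 × 16.765413 = 524,757.4344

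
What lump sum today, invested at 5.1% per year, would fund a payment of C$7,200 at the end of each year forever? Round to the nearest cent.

PV = PMT / i = 7200 / 0.051 = 141,176.4706

C$141,176.47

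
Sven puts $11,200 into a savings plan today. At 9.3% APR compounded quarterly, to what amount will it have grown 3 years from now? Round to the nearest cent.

$14,757.03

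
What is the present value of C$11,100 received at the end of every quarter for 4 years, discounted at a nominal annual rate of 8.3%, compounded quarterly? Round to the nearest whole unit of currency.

With 4 periods per year: i = 0.02075, n = 16.
PV = PMT · [1 − (1+i)^(−n)] / i = 11100 · 13.497388 = 149,821.0118

C$149,821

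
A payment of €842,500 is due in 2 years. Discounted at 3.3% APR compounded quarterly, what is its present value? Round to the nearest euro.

€788,904

With 4 periods per year: i = 0.00825, n = 8.
PV = FV·(1+i)^(−n) = 842,500 × 0.936384 = 788,903.8293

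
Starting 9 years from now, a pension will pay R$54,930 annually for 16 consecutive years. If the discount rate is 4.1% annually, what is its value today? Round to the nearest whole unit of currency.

R$460,699

Value one period before first payment (t=8): 54930 × [1 − (1+0.041)^(−16)] / 0.041 = 54930 × 11.566806 = 635,364.6568
PV₀ = 635,364.6568 / (1+0.041)^8 = 635,364.6568 / 1.379132 = 460,698.9439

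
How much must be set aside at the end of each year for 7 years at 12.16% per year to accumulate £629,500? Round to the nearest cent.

£62,087.96

PMT = 629500 / ( [(1+0.1216)^7 − 1] / 0.1216 ) = 629500 / 10.138842 = 62,087.9582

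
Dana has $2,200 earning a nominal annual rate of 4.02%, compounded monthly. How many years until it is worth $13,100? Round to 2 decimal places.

44.46 years

Periodic rate i = 0.0402/12 = 0.00335.
n = ln(13100/2200) / ln(1+0.00335) = ln(5.95455) / 0.003344 = 533.4751 months
= 533.4751/12 years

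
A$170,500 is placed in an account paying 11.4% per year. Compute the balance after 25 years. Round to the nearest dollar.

A$2,534,277

FV = PV·(1+i)^n = 170,500 × 14.863797 = 2,534,277.4210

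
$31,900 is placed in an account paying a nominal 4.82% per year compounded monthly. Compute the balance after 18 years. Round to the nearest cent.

$75,828.05

With 12 periods per year: i = 0.00401667, n = 216.
FV = PV·(1+i)^n = 31,900 × 2.377055 = 75,828.0466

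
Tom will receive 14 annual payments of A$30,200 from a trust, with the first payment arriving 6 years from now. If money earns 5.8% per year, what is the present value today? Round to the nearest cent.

A$214,399.03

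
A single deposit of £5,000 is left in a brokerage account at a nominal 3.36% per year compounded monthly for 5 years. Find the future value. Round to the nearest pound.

£5,913

i = 0.0336/12 = 0.0028 per month; n = 5·12 = 60.
5,000 × (1+0.0028)^60 = 5,000 × 1.182659 = 5,913.2947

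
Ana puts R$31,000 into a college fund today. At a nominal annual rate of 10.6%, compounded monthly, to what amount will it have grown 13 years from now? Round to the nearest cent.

R$122,233.93

i = 0.106/12 = 0.00883333 per month; n = 13·12 = 156.
FV = 31,000 × (1 + 0.00883333)^156 = 122,233.9269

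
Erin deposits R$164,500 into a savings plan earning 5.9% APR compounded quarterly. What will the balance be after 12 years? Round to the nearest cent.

R$332,200.88

Periodic rate i = 0.059/4 = 0.01475; n = 12 × 4 = 48 periods.
FV = 164,500 × (1 + 0.01475)^48 = 332,200.8825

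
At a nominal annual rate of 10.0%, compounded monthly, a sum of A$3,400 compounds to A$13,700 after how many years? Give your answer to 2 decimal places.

13.99 years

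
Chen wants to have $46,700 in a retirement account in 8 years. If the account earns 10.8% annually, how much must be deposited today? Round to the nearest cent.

Discount factor = (1+0.108)^(−8) = 0.440232; PV = 46,700 × 0.440232 = 20,558.8490

$20,558.85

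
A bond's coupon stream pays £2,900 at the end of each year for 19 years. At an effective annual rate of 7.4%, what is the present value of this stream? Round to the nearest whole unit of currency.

£29,095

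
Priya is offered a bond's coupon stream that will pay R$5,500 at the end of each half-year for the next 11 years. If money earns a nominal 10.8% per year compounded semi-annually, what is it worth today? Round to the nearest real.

R$69,828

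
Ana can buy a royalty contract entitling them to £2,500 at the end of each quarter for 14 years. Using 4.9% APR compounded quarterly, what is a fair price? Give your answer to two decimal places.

i = 0.049/4 = 0.01225 per quarter; n = 14·4 = 56.
PV = PMT · [1 − (1+i)^(−n)] / i = 2500 · 40.351870 = 100,879.6751

£100,879.68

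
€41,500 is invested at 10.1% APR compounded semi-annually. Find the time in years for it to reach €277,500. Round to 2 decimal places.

19.28 years

Periodic rate i = 0.101/2 = 0.0505.
n = ln(277500/41500) / ln(1+0.0505) = ln(6.68675) / 0.049266 = 38.5686 half-years
= 38.5686/2 years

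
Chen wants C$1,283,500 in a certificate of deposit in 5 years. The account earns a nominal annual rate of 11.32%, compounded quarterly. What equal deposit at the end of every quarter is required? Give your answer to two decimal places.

With 4 periods per year: i = 0.0283, n = 20.
FV-annuity factor = 26.410517; PMT = 1.2835e+06 / 26.410517 = 48,598.0635

C$48,598.06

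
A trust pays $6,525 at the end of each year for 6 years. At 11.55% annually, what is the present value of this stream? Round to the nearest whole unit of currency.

$27,172

PV = 6525 × [1 − (1+0.1155)^(−6)] / 0.1155 = 6525 × 4.164345 = 27,172.3508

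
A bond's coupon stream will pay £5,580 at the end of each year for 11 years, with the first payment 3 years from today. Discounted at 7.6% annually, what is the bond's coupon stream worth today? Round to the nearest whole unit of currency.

£35,085

PV at t=2 (ordinary 11-year annuity): 5580 × a(11|0.076) = 5580 × 7.279599 = 40,620.1631
PV₀ = 40,620.1631 / (1+0.076)^2 = 40,620.1631 / 1.157776 = 35,084.6477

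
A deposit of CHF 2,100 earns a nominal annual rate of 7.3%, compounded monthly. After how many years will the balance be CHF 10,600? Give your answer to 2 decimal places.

22.24 years

Periodic rate i = 0.073/12 = 0.00608333.
n = ln(10600/2100) / ln(1+0.00608333) = ln(5.04762) / 0.006065 = 266.9319 months
= 266.9319/12 years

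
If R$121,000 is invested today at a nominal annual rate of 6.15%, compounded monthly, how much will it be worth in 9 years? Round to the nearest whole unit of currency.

i = 0.0615/12 = 0.005125 per month; n = 9·12 = 108.
FV = PV·(1+i)^n = 121,000 × 1.736873 = 210,161.6569

R$210,162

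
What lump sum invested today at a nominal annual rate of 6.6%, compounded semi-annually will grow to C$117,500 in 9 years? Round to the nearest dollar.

C$65,499

With 2 periods per year: i = 0.033, n = 18.
PV = FV·(1+i)^(−n) = 117,500 × 0.557435 = 65,498.6093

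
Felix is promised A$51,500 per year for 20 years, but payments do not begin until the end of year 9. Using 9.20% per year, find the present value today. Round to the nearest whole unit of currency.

PV at t=8 (ordinary 20-year annuity): 51500 × a(20|0.092) = 51500 × 8.999919 = 463,495.8351
Discount back 8 years: 463,495.8351 × (1+0.092)^(−8) = 463,495.8351 × 0.494560 = 229,226.4503

A$229,226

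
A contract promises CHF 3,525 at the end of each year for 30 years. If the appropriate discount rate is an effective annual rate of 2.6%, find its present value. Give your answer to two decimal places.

CHF 72,805.07

PV = PMT · [1 − (1+i)^(−n)] / i = 3525 · 20.653921 = 72,805.0699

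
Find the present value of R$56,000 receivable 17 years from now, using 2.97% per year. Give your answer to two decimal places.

Discount factor = (1+0.0297)^(−17) = 0.608020; PV = 56,000 × 0.608020 = 34,049.1214

R$34,049.12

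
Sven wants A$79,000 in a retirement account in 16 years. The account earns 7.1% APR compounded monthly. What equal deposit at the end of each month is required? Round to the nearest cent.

A$222.17

With 12 periods per year: i = 0.00591667, n = 192.
PMT = 79000 / ( [(1+0.00591667)^192 − 1] / 0.00591667 ) = 79000 / 355.585136 = 222.1690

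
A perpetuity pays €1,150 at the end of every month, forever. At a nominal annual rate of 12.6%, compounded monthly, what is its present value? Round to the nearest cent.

Periodic rate i = 0.126/12 = 0.0105.
PV = PMT / i = 1150 / 0.0105 = 109,523.8095

€109,523.81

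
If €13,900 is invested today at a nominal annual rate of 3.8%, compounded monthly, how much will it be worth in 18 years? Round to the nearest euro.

€27,517

i = 0.038/12 = 0.00316667 per month; n = 18·12 = 216.
FV = PV·(1+i)^n = 13,900 × 1.979648 = 27,517.1135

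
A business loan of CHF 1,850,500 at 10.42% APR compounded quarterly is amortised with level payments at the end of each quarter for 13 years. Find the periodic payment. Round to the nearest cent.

CHF 65,369.18

i = 0.1042/4 = 0.02605 per quarter; n = 13·4 = 52.
Annuity-PV factor = 28.308448; PMT = 1.8505e+06 / 28.308448 = 65,369.1787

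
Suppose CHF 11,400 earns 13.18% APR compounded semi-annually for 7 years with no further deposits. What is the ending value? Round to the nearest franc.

CHF 27,857

Periodic rate i = 0.1318/2 = 0.0659; n = 7 × 2 = 14 periods.
FV = 11,400 × (1 + 0.0659)^14 = 27,857.0627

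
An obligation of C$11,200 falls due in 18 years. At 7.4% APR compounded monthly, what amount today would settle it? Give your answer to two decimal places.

C$2,968.34

Periodic rate i = 0.074/12 = 0.00616667; n = 18 × 12 = 216 periods.
Discount factor = (1+0.00616667)^(−216) = 0.265031; PV = 11,200 × 0.265031 = 2,968.3433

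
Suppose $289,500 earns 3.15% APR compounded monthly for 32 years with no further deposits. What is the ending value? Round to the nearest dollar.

$792,216

With 12 periods per year: i = 0.002625, n = 384.
FV = PV·(1+i)^n = 289,500 × 2.736499 = 792,216.4166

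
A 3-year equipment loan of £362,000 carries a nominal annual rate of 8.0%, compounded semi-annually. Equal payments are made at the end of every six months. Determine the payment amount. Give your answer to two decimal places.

i = 0.08/2 = 0.04 per half-year; n = 3·2 = 6.
Annuity-PV factor = 5.242137; PMT = 362000 / 5.242137 = 69,055.8087

£69,055.81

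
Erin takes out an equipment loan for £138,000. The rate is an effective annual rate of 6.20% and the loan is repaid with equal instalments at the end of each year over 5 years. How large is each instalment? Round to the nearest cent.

£32,939.15

PMT = 138000 / ( [1 − (1+0.062)^(−5)] / 0.062 ) = 138000 / 4.189544 = 32,939.1487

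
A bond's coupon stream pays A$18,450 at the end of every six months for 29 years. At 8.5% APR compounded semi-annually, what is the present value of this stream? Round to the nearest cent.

With 2 periods per year: i = 0.0425, n = 58.
PV = 18450 × [1 − (1+0.0425)^(−58)] / 0.0425 = 18450 × 21.424667 = 395,285.1115

A$395,285.11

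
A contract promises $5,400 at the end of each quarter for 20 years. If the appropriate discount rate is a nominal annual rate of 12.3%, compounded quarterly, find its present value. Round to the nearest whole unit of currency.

$160,040

Periodic rate i = 0.123/4 = 0.03075; n = 20 × 4 = 80 periods.
Annuity factor a(80|0.03075) = 29.637041; PV = 5400 × 29.637041 = 160,040.0232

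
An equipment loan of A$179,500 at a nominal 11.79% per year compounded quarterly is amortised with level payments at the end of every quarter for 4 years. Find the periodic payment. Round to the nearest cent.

A$14,232.85

With 4 periods per year: i = 0.029475, n = 16.
Annuity-PV factor = 12.611665; PMT = 179500 / 12.611665 = 14,232.8546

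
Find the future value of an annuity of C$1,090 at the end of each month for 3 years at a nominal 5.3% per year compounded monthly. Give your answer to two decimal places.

With 12 periods per year: i = 0.00441667, n = 36.
FV = PMT · [(1+i)^n − 1] / i = 1090 · 38.927001 = 42,430.4315

C$42,430.43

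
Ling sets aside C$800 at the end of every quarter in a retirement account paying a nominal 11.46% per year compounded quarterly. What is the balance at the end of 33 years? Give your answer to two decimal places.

With 4 periods per year: i = 0.02865, n = 132.
FV = 800 × [(1+0.02865)^132 − 1] / 0.02865 = 800 × 1417.885142 = 1,134,308.1137

C$1,134,308.11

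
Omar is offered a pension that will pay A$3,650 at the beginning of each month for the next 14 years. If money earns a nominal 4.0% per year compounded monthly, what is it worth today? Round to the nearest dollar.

A$470,506

With 12 periods per year: i = 0.00333333, n = 168.
PV = PMT · [1 − (1+i)^(−n)] / i × (1+i) = 3650 · 128.905881 = 470,506.4666
(annuity-due: payments at period start, so ×(1+i).)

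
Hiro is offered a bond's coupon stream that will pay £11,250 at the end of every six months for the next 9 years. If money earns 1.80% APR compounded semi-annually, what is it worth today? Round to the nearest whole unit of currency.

With 2 periods per year: i = 0.009, n = 18.
PV = 11250 × [1 − (1+0.009)^(−18)] / 0.009 = 11250 × 16.549144 = 186,177.8692

£186,178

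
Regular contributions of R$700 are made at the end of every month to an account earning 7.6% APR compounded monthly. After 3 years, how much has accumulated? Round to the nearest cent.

R$28,204.39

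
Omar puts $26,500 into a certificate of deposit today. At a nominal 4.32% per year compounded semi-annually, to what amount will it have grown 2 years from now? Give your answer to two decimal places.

$28,864.86

With 2 periods per year: i = 0.0216, n = 4.
26,500 × (1+0.0216)^4 = 26,500 × 1.089240 = 28,864.8570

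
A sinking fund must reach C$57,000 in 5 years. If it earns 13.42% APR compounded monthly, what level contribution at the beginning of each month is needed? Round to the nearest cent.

Periodic rate i = 0.1342/12 = 0.0111833; n = 5 × 12 = 60 periods.
FV-annuity factor × (1+i) = 85.800250; PMT = 57000 / 85.800250 = 664.3337

C$664.33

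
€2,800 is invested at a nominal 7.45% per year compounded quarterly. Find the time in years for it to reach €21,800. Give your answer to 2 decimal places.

27.80 years

Periodic rate i = 0.0745/4 = 0.018625.
n = ln(21800/2800) / ln(1+0.018625) = ln(7.78571) / 0.018454 = 111.2131 quarters
= 111.2131/4 years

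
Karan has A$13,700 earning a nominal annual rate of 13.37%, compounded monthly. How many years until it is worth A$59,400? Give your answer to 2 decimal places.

Periodic rate i = 0.1337/12 = 0.0111417.
(1+i)^n = 59400/13700 = 4.33577, so n = ln 4.33577 / ln 1.01114 = 132.3909 months
= 132.3909/12 years

11.03 years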